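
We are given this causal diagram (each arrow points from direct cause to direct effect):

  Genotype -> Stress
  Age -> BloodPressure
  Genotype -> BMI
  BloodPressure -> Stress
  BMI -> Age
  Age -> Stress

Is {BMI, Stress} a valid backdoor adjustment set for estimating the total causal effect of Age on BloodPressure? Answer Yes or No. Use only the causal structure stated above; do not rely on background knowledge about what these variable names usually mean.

Backdoor paths from Age to BloodPressure (paths whose first edge points into Age):
  P1: Age <- BMI <- Genotype -> Stress <- BloodPressure
Condition 1 (no descendant of Age in the set): FAILS — Stress is a descendant of Age.
Condition 2 (every backdoor path blocked by {BMI, Stress}):
  P1: blocked at chain node BMI ∈ conditioning set.
{BMI, Stress} does not satisfy the backdoor criterion.

No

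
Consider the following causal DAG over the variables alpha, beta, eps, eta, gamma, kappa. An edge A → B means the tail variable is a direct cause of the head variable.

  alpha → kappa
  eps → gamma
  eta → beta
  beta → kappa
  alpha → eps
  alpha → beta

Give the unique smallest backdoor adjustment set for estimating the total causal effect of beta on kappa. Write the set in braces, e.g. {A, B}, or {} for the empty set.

{alpha}

Variables eligible for adjustment (non-descendants of beta, excluding beta and kappa): {alpha, eps, eta, gamma}.
Backdoor paths from beta to kappa:
  P1: beta <- alpha -> kappa
The empty set is not sufficient: P1 (beta <- alpha -> kappa) has no collider blocking it and no conditioned non-collider, so it is open.
Try {alpha}:
  P1: blocked at fork node alpha ∈ conditioning set.
{alpha} contains no descendant of beta and blocks every backdoor path.
No other singleton works — e.g. {eta} leaves P1 open — so {alpha} is the unique smallest valid adjustment set.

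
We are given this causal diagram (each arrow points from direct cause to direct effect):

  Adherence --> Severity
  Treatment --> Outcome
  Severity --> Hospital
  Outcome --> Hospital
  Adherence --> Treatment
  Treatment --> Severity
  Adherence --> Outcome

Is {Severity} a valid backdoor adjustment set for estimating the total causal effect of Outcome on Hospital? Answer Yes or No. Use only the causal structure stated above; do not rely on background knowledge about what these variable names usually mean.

Backdoor paths from Outcome to Hospital (paths whose first edge points into Outcome):
  P1: Outcome <- Adherence -> Treatment -> Severity -> Hospital
  P2: Outcome <- Adherence -> Severity -> Hospital
  P3: Outcome <- Treatment <- Adherence -> Severity -> Hospital
  P4: Outcome <- Treatment -> Severity -> Hospital
Condition 1 (no descendant of Outcome in the set): holds — descendants of Outcome are {Hospital}; none are in {Severity}.
Condition 2 (every backdoor path blocked by {Severity}):
  P1: blocked at chain node Severity ∈ conditioning set.
  P2: blocked at chain node Severity ∈ conditioning set.
  P3: blocked at chain node Severity ∈ conditioning set.
  P4: blocked at chain node Severity ∈ conditioning set.
{Severity} satisfies the backdoor criterion.

Yes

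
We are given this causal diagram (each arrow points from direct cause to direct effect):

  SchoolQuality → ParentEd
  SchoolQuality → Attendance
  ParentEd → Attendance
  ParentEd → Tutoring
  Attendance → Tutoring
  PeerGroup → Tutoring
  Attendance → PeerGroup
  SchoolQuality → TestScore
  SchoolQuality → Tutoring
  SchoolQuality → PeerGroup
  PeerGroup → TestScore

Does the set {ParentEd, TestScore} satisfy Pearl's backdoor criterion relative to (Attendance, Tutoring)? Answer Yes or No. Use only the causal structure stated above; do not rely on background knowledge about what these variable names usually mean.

No

Backdoor paths from Attendance to Tutoring (paths whose first edge points into Attendance):
  P1: Attendance <- SchoolQuality -> ParentEd -> Tutoring
  P2: Attendance <- SchoolQuality -> PeerGroup -> Tutoring
  P3: Attendance <- SchoolQuality -> TestScore <- PeerGroup -> Tutoring
  P4: Attendance <- SchoolQuality -> Tutoring
  P5: Attendance <- ParentEd <- SchoolQuality -> PeerGroup -> Tutoring
  P6: Attendance <- ParentEd <- SchoolQuality -> TestScore <- PeerGroup -> Tutoring
  P7: Attendance <- ParentEd <- SchoolQuality -> Tutoring
  P8: Attendance <- ParentEd -> Tutoring
Condition 1 (no descendant of Attendance in the set): FAILS — TestScore is a descendant of Attendance.
Condition 2 (every backdoor path blocked by {ParentEd, TestScore}):
  P1: blocked at chain node ParentEd ∈ conditioning set.
  P2: open — no interior node is in the conditioning set.
  P3: open — collider(s) TestScore are conditioned on (or have a conditioned descendant) and no non-collider on the path is in the set.
  P4: open — no interior node is in the conditioning set.
  P5: blocked at chain node ParentEd ∈ conditioning set.
  P6: blocked at chain node ParentEd ∈ conditioning set.
  P7: blocked at chain node ParentEd ∈ conditioning set.
  P8: blocked at fork node ParentEd ∈ conditioning set.
{ParentEd, TestScore} does not satisfy the backdoor criterion.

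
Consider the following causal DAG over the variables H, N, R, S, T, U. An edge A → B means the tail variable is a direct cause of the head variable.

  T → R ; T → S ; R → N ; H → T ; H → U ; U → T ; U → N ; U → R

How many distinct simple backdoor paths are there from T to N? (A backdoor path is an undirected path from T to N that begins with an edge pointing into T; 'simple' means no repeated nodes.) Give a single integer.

4

A backdoor path from T to N is any simple undirected path whose first edge points into T (i.e. leaves T via a parent).
Parents of T: {H, U}.
Enumerating:
  P1: T <- H -> U -> R -> N
  P2: T <- H -> U -> N
  P3: T <- U -> R -> N
  P4: T <- U -> N
That exhausts the simple backdoor paths. Count: 4.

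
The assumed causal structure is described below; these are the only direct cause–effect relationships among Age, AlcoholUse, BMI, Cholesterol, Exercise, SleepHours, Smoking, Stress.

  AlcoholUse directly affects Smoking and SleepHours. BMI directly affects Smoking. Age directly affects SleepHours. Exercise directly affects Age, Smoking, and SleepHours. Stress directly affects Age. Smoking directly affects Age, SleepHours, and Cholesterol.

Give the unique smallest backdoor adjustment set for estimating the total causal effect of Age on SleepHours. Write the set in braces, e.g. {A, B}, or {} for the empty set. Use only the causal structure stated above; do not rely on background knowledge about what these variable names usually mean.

Variables eligible for adjustment (non-descendants of Age, excluding Age and SleepHours): {AlcoholUse, BMI, Cholesterol, Exercise, Smoking, Stress}.
Backdoor paths from Age to SleepHours:
  P1: Age <- Exercise -> Smoking <- AlcoholUse -> SleepHours
  P2: Age <- Exercise -> Smoking -> SleepHours
  P3: Age <- Exercise -> SleepHours
  P4: Age <- Smoking <- AlcoholUse -> SleepHours
  P5: Age <- Smoking <- Exercise -> SleepHours
  P6: Age <- Smoking -> SleepHours
The empty set is not sufficient: P2 (Age <- Exercise -> Smoking -> SleepHours) has no collider blocking it and no conditioned non-collider, so it is open.
Try {Exercise, Smoking}:
  P1: blocked at fork node Exercise ∈ conditioning set.
  P2: blocked at fork node Exercise ∈ conditioning set.
  P3: blocked at fork node Exercise ∈ conditioning set.
  P4: blocked at chain node Smoking ∈ conditioning set.
  P5: blocked at chain node Smoking ∈ conditioning set.
  P6: blocked at fork node Smoking ∈ conditioning set.
{Exercise, Smoking} contains no descendant of Age and blocks every backdoor path.
Every element of {Exercise, Smoking} is needed (dropping Exercise leaves P1 open; dropping Smoking leaves P4 open), so no proper subset is valid.
Among all size-2 subsets of the eligible variables, only {Exercise, Smoking} blocks every backdoor path, so it is the unique smallest valid adjustment set.

{Exercise, Smoking}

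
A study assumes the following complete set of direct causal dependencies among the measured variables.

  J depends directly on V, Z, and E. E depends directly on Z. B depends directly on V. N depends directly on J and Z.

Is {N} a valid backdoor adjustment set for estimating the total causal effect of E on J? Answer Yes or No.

No

Backdoor paths from E to J (paths whose first edge points into E):
  P1: E <- Z -> J
  P2: E <- Z -> N <- J
Condition 1 (no descendant of E in the set): FAILS — N is a descendant of E.
Condition 2 (every backdoor path blocked by {N}):
  P1: open — no interior node is in the conditioning set.
  P2: open — collider(s) N are conditioned on (or have a conditioned descendant) and no non-collider on the path is in the set.
{N} does not satisfy the backdoor criterion.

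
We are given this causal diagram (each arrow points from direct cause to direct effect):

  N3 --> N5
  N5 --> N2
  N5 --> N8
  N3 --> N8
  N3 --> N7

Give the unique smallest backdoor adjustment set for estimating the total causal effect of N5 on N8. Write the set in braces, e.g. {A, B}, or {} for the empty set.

Variables eligible for adjustment (non-descendants of N5, excluding N5 and N8): {N3, N7}.
Backdoor paths from N5 to N8:
  P1: N5 <- N3 -> N8
The empty set is not sufficient: P1 (N5 <- N3 -> N8) has no collider blocking it and no conditioned non-collider, so it is open.
Try {N3}:
  P1: blocked at fork node N3 ∈ conditioning set.
{N3} contains no descendant of N5 and blocks every backdoor path.
No other singleton works — e.g. {N7} leaves P1 open — so {N3} is the unique smallest valid adjustment set.

{N3}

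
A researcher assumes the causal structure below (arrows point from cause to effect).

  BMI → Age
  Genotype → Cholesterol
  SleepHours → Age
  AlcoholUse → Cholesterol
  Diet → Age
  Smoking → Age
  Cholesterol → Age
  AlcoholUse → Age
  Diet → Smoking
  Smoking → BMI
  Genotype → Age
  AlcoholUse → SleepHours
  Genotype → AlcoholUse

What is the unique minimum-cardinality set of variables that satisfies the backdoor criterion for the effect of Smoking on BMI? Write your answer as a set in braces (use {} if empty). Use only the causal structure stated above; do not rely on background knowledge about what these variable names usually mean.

Variables eligible for adjustment (non-descendants of Smoking, excluding Smoking and BMI): {AlcoholUse, Cholesterol, Diet, Genotype, SleepHours}.
Backdoor paths from Smoking to BMI:
  P1: Smoking <- Diet -> Age <- BMI
Each backdoor path contains an unconditioned collider, so every path is already blocked with the empty conditioning set:
  P1: blocked at collider Age (neither it nor any descendant is in the conditioning set).
The empty set is therefore the unique smallest valid set.

{}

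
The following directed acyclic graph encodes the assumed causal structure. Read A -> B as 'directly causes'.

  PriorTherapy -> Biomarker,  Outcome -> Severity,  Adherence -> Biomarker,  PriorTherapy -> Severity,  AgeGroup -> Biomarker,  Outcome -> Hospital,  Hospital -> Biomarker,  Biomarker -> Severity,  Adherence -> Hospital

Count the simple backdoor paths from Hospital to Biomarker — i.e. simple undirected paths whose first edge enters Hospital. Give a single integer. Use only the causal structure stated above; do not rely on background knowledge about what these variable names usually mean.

3

A backdoor path from Hospital to Biomarker is any simple undirected path whose first edge points into Hospital (i.e. leaves Hospital via a parent).
Parents of Hospital: {Adherence, Outcome}.
Enumerating:
  P1: Hospital <- Outcome -> Severity <- PriorTherapy -> Biomarker
  P2: Hospital <- Outcome -> Severity <- Biomarker
  P3: Hospital <- Adherence -> Biomarker
That exhausts the simple backdoor paths. Count: 3.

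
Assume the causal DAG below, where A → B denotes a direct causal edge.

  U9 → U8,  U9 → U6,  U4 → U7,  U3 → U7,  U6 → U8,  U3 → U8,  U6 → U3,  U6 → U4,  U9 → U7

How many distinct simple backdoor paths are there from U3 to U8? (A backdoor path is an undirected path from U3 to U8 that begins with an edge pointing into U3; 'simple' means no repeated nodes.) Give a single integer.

A backdoor path from U3 to U8 is any simple undirected path whose first edge points into U3 (i.e. leaves U3 via a parent).
Parents of U3: {U6}.
Enumerating:
  P1: U3 <- U6 <- U9 -> U8
  P2: U3 <- U6 -> U4 -> U7 <- U9 -> U8
  P3: U3 <- U6 -> U8
That exhausts the simple backdoor paths. Count: 3.

3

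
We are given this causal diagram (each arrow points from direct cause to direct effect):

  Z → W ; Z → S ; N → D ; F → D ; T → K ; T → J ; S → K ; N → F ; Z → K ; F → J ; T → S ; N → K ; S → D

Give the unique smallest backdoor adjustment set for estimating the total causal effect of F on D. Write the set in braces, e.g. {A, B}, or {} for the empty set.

{N}

Variables eligible for adjustment (non-descendants of F, excluding F and D): {K, N, S, T, W, Z}.
Backdoor paths from F to D:
  P1: F <- N -> D
  P2: F <- N -> K <- Z -> S -> D
  P3: F <- N -> K <- T -> S -> D
  P4: F <- N -> K <- S -> D
The empty set is not sufficient: P1 (F <- N -> D) has no collider blocking it and no conditioned non-collider, so it is open.
Try {N}:
  P1: blocked at fork node N ∈ conditioning set.
  P2: blocked at fork node N ∈ conditioning set.
  P3: blocked at fork node N ∈ conditioning set.
  P4: blocked at fork node N ∈ conditioning set.
{N} contains no descendant of F and blocks every backdoor path.
No other singleton works — e.g. {Z} leaves P1 open — so {N} is the unique smallest valid adjustment set.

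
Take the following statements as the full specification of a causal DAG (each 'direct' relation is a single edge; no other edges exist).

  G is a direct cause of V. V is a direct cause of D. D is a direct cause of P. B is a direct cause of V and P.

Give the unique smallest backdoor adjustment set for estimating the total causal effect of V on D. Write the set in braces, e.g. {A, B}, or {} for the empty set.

Variables eligible for adjustment (non-descendants of V, excluding V and D): {B, G}.
Backdoor paths from V to D:
  P1: V <- B -> P <- D
Each backdoor path contains an unconditioned collider, so every path is already blocked with the empty conditioning set:
  P1: blocked at collider P (neither it nor any descendant is in the conditioning set).
The empty set is therefore the unique smallest valid set.

{}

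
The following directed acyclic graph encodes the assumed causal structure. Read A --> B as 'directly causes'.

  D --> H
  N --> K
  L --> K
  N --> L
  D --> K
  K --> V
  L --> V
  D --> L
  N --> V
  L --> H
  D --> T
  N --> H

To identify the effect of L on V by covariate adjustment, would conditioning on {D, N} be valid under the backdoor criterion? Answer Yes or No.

Backdoor paths from L to V (paths whose first edge points into L):
  P1: L <- N -> K -> V
  P2: L <- N -> V
  P3: L <- N -> H <- D -> K -> V
  P4: L <- D -> K <- N -> V
  P5: L <- D -> K -> V
  P6: L <- D -> H <- N -> K -> V
  P7: L <- D -> H <- N -> V
Condition 1 (no descendant of L in the set): holds — descendants of L are {H, K, V}; none are in {D, N}.
Condition 2 (every backdoor path blocked by {D, N}):
  P1: blocked at fork node N ∈ conditioning set.
  P2: blocked at fork node N ∈ conditioning set.
  P3: blocked at fork node N ∈ conditioning set.
  P4: blocked at fork node D ∈ conditioning set.
  P5: blocked at fork node D ∈ conditioning set.
  P6: blocked at fork node D ∈ conditioning set.
  P7: blocked at fork node D ∈ conditioning set.
{D, N} satisfies the backdoor criterion.

Yes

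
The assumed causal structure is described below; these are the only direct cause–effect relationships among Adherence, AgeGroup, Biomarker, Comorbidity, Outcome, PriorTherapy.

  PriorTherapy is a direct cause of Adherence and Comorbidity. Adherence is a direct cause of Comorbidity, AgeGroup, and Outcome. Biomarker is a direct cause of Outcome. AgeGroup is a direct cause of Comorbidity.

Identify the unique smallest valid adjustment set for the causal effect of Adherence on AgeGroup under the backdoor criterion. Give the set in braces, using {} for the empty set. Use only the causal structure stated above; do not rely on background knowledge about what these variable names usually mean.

{}

Variables eligible for adjustment (non-descendants of Adherence, excluding Adherence and AgeGroup): {Biomarker, PriorTherapy}.
Backdoor paths from Adherence to AgeGroup:
  P1: Adherence <- PriorTherapy -> Comorbidity <- AgeGroup
Each backdoor path contains an unconditioned collider, so every path is already blocked with the empty conditioning set:
  P1: blocked at collider Comorbidity (neither it nor any descendant is in the conditioning set).
The empty set is therefore the unique smallest valid set.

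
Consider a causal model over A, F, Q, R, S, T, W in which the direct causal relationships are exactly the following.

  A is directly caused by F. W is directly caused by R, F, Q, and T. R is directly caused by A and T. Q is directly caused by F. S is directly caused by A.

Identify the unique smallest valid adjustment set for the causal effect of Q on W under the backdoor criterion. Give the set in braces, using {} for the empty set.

{F}

Variables eligible for adjustment (non-descendants of Q, excluding Q and W): {A, F, R, S, T}.
Backdoor paths from Q to W:
  P1: Q <- F -> A -> R <- T -> W
  P2: Q <- F -> A -> R -> W
  P3: Q <- F -> W
The empty set is not sufficient: P2 (Q <- F -> A -> R -> W) has no collider blocking it and no conditioned non-collider, so it is open.
Try {F}:
  P1: blocked at fork node F ∈ conditioning set.
  P2: blocked at fork node F ∈ conditioning set.
  P3: blocked at fork node F ∈ conditioning set.
{F} contains no descendant of Q and blocks every backdoor path.
No other singleton works — e.g. {T} leaves P2 open — so {F} is the unique smallest valid adjustment set.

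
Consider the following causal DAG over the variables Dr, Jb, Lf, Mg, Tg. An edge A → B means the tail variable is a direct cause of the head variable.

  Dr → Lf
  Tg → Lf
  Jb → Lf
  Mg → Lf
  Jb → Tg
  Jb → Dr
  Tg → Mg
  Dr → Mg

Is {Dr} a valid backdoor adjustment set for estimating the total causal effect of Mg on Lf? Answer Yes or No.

Backdoor paths from Mg to Lf (paths whose first edge points into Mg):
  P1: Mg <- Dr <- Jb -> Tg -> Lf
  P2: Mg <- Dr <- Jb -> Lf
  P3: Mg <- Dr -> Lf
  P4: Mg <- Tg <- Jb -> Dr -> Lf
  P5: Mg <- Tg <- Jb -> Lf
  P6: Mg <- Tg -> Lf
Condition 1 (no descendant of Mg in the set): holds — descendants of Mg are {Lf}; none are in {Dr}.
Condition 2 (every backdoor path blocked by {Dr}):
  P1: blocked at chain node Dr ∈ conditioning set.
  P2: blocked at chain node Dr ∈ conditioning set.
  P3: blocked at fork node Dr ∈ conditioning set.
  P4: blocked at chain node Dr ∈ conditioning set.
  P5: open — no interior node is in the conditioning set.
  P6: open — no interior node is in the conditioning set.
{Dr} does not satisfy the backdoor criterion.

No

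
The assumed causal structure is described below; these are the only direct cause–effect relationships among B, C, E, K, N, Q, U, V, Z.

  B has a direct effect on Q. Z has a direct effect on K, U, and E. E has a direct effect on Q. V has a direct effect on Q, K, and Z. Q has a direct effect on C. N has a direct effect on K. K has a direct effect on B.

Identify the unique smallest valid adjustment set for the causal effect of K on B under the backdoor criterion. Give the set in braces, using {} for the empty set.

{}

Variables eligible for adjustment (non-descendants of K, excluding K and B): {E, N, U, V, Z}.
Backdoor paths from K to B:
  P1: K <- V -> Z -> E -> Q <- B
  P2: K <- V -> Q <- B
  P3: K <- Z <- V -> Q <- B
  P4: K <- Z -> E -> Q <- B
Each backdoor path contains an unconditioned collider, so every path is already blocked with the empty conditioning set:
  P1: blocked at collider Q (neither it nor any descendant is in the conditioning set).
  P2: blocked at collider Q (neither it nor any descendant is in the conditioning set).
  P3: blocked at collider Q (neither it nor any descendant is in the conditioning set).
  P4: blocked at collider Q (neither it nor any descendant is in the conditioning set).
The empty set is therefore the unique smallest valid set.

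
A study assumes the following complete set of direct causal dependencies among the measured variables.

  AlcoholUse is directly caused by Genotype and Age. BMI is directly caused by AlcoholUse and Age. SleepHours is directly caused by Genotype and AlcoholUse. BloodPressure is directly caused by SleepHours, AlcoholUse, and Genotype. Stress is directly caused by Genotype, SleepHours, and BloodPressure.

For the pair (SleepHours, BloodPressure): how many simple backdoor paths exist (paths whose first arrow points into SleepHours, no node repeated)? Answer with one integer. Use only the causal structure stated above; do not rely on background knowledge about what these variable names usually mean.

6

A backdoor path from SleepHours to BloodPressure is any simple undirected path whose first edge points into SleepHours (i.e. leaves SleepHours via a parent).
Parents of SleepHours: {AlcoholUse, Genotype}.
Enumerating:
  P1: SleepHours <- Genotype -> AlcoholUse -> BloodPressure
  P2: SleepHours <- Genotype -> BloodPressure
  P3: SleepHours <- Genotype -> Stress <- BloodPressure
  P4: SleepHours <- AlcoholUse <- Genotype -> BloodPressure
  P5: SleepHours <- AlcoholUse <- Genotype -> Stress <- BloodPressure
  P6: SleepHours <- AlcoholUse -> BloodPressure
That exhausts the simple backdoor paths. Count: 6.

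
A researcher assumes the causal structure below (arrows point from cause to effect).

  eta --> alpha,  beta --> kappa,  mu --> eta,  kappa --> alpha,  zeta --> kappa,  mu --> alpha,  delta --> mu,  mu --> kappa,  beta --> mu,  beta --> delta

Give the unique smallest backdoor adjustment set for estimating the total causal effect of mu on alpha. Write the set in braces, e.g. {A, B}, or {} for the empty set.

{beta}

Variables eligible for adjustment (non-descendants of mu, excluding mu and alpha): {beta, delta, zeta}.
Backdoor paths from mu to alpha:
  P1: mu <- beta -> kappa -> alpha
  P2: mu <- delta <- beta -> kappa -> alpha
The empty set is not sufficient: P1 (mu <- beta -> kappa -> alpha) has no collider blocking it and no conditioned non-collider, so it is open.
Try {beta}:
  P1: blocked at fork node beta ∈ conditioning set.
  P2: blocked at fork node beta ∈ conditioning set.
{beta} contains no descendant of mu and blocks every backdoor path.
No other singleton works — e.g. {zeta} leaves P1 open — so {beta} is the unique smallest valid adjustment set.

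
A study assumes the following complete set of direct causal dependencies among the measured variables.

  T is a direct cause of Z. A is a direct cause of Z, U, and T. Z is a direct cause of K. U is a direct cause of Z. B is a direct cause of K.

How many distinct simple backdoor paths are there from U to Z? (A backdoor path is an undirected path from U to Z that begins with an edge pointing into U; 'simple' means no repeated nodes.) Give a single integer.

A backdoor path from U to Z is any simple undirected path whose first edge points into U (i.e. leaves U via a parent).
Parents of U: {A}.
Enumerating:
  P1: U <- A -> T -> Z
  P2: U <- A -> Z
That exhausts the simple backdoor paths. Count: 2.

2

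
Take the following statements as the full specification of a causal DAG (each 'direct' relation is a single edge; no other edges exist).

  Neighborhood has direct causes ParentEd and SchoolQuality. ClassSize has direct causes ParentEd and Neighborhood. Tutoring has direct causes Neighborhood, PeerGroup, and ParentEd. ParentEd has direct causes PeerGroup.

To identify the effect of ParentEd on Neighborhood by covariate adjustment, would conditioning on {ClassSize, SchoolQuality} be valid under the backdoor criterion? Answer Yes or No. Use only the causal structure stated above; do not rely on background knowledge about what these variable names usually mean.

No

Backdoor paths from ParentEd to Neighborhood (paths whose first edge points into ParentEd):
  P1: ParentEd <- PeerGroup -> Tutoring <- Neighborhood
Condition 1 (no descendant of ParentEd in the set): FAILS — ClassSize is a descendant of ParentEd.
Condition 2 (every backdoor path blocked by {ClassSize, SchoolQuality}):
  P1: blocked at collider Tutoring (neither it nor any descendant is in the conditioning set).
{ClassSize, SchoolQuality} does not satisfy the backdoor criterion.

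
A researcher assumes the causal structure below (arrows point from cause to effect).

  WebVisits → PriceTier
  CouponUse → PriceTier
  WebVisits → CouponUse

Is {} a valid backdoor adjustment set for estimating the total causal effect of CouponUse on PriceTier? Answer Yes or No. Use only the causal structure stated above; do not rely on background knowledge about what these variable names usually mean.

Backdoor paths from CouponUse to PriceTier (paths whose first edge points into CouponUse):
  P1: CouponUse <- WebVisits -> PriceTier
Condition 1 (no descendant of CouponUse in the set): holds — descendants of CouponUse are {PriceTier}; none are in {}.
Condition 2 (every backdoor path blocked by {}):
  P1: open — no interior node is in the conditioning set.
{} does not satisfy the backdoor criterion.

No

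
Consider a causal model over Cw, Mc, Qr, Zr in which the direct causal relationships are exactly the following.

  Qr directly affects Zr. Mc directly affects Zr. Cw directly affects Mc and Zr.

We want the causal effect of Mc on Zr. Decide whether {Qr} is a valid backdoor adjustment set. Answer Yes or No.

Backdoor paths from Mc to Zr (paths whose first edge points into Mc):
  P1: Mc <- Cw -> Zr
Condition 1 (no descendant of Mc in the set): holds — descendants of Mc are {Zr}; none are in {Qr}.
Condition 2 (every backdoor path blocked by {Qr}):
  P1: open — no interior node is in the conditioning set.
{Qr} does not satisfy the backdoor criterion.

No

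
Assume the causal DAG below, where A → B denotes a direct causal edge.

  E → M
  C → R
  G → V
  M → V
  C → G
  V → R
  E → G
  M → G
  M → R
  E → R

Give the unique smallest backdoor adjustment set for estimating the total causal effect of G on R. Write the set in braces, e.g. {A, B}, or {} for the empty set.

Variables eligible for adjustment (non-descendants of G, excluding G and R): {C, E, M}.
Backdoor paths from G to R:
  P1: G <- C -> R
  P2: G <- E -> M -> V -> R
  P3: G <- E -> M -> R
  P4: G <- E -> R
  P5: G <- M <- E -> R
  P6: G <- M -> V -> R
  P7: G <- M -> R
The empty set is not sufficient: P1 (G <- C -> R) has no collider blocking it and no conditioned non-collider, so it is open.
Try {C, E, M}:
  P1: blocked at fork node C ∈ conditioning set.
  P2: blocked at fork node E ∈ conditioning set.
  P3: blocked at fork node E ∈ conditioning set.
  P4: blocked at fork node E ∈ conditioning set.
  P5: blocked at chain node M ∈ conditioning set.
  P6: blocked at fork node M ∈ conditioning set.
  P7: blocked at fork node M ∈ conditioning set.
{C, E, M} contains no descendant of G and blocks every backdoor path.
Every element of {C, E, M} is needed (dropping C leaves P1 open; dropping E leaves P4 open; dropping M leaves P6 open), so no proper subset is valid.
Among all size-3 subsets of the eligible variables, only {C, E, M} blocks every backdoor path, so it is the unique smallest valid adjustment set.

{C, E, M}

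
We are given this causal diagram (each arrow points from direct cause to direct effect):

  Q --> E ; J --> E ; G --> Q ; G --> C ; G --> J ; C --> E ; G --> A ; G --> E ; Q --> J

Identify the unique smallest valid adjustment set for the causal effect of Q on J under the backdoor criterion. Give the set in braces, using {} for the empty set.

{G}

Variables eligible for adjustment (non-descendants of Q, excluding Q and J): {A, C, G}.
Backdoor paths from Q to J:
  P1: Q <- G -> J
  P2: Q <- G -> C -> E <- J
  P3: Q <- G -> E <- J
The empty set is not sufficient: P1 (Q <- G -> J) has no collider blocking it and no conditioned non-collider, so it is open.
Try {G}:
  P1: blocked at fork node G ∈ conditioning set.
  P2: blocked at fork node G ∈ conditioning set.
  P3: blocked at fork node G ∈ conditioning set.
{G} contains no descendant of Q and blocks every backdoor path.
No other singleton works — e.g. {A} leaves P1 open — so {G} is the unique smallest valid adjustment set.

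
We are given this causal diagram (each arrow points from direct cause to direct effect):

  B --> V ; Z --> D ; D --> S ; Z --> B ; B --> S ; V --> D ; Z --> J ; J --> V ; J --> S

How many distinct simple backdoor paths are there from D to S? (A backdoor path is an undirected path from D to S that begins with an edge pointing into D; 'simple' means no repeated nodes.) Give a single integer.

8

A backdoor path from D to S is any simple undirected path whose first edge points into D (i.e. leaves D via a parent).
Parents of D: {V, Z}.
Enumerating:
  P1: D <- Z -> B -> V <- J -> S
  P2: D <- Z -> B -> S
  P3: D <- Z -> J -> V <- B -> S
  P4: D <- Z -> J -> S
  P5: D <- V <- B <- Z -> J -> S
  P6: D <- V <- B -> S
  P7: D <- V <- J <- Z -> B -> S
  P8: D <- V <- J -> S
That exhausts the simple backdoor paths. Count: 8.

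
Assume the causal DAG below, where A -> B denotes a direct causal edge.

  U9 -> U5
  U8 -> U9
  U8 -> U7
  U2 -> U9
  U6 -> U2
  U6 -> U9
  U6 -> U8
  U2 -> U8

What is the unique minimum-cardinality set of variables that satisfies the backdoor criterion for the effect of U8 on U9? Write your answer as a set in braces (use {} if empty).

{U2, U6}

Variables eligible for adjustment (non-descendants of U8, excluding U8 and U9): {U2, U6}.
Backdoor paths from U8 to U9:
  P1: U8 <- U6 -> U2 -> U9
  P2: U8 <- U6 -> U9
  P3: U8 <- U2 <- U6 -> U9
  P4: U8 <- U2 -> U9
The empty set is not sufficient: P1 (U8 <- U6 -> U2 -> U9) has no collider blocking it and no conditioned non-collider, so it is open.
Try {U2, U6}:
  P1: blocked at fork node U6 ∈ conditioning set.
  P2: blocked at fork node U6 ∈ conditioning set.
  P3: blocked at chain node U2 ∈ conditioning set.
  P4: blocked at fork node U2 ∈ conditioning set.
{U2, U6} contains no descendant of U8 and blocks every backdoor path.
Every element of {U2, U6} is needed (dropping U2 leaves P4 open; dropping U6 leaves P2 open), so no proper subset is valid.
Among all size-2 subsets of the eligible variables, only {U2, U6} blocks every backdoor path, so it is the unique smallest valid adjustment set.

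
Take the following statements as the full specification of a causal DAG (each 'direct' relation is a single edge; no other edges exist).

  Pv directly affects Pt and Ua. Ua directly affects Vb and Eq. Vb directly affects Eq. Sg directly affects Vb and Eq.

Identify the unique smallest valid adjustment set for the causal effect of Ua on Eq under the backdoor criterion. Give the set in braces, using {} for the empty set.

Variables eligible for adjustment (non-descendants of Ua, excluding Ua and Eq): {Pt, Pv, Sg}.
Backdoor paths from Ua to Eq:
  (none)
With no backdoor paths the empty set already satisfies the criterion, and it is trivially minimal.

{}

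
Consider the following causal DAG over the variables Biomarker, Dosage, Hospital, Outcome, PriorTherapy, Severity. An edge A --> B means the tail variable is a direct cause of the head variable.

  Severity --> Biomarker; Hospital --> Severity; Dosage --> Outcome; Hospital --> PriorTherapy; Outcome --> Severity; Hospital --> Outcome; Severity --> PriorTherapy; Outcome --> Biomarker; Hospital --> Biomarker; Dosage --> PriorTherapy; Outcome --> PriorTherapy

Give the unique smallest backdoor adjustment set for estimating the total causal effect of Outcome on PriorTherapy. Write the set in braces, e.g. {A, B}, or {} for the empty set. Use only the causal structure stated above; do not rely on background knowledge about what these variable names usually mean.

{Dosage, Hospital}

Variables eligible for adjustment (non-descendants of Outcome, excluding Outcome and PriorTherapy): {Dosage, Hospital}.
Backdoor paths from Outcome to PriorTherapy:
  P1: Outcome <- Dosage -> PriorTherapy
  P2: Outcome <- Hospital -> Severity -> PriorTherapy
  P3: Outcome <- Hospital -> PriorTherapy
  P4: Outcome <- Hospital -> Biomarker <- Severity -> PriorTherapy
The empty set is not sufficient: P1 (Outcome <- Dosage -> PriorTherapy) has no collider blocking it and no conditioned non-collider, so it is open.
Try {Dosage, Hospital}:
  P1: blocked at fork node Dosage ∈ conditioning set.
  P2: blocked at fork node Hospital ∈ conditioning set.
  P3: blocked at fork node Hospital ∈ conditioning set.
  P4: blocked at fork node Hospital ∈ conditioning set.
{Dosage, Hospital} contains no descendant of Outcome and blocks every backdoor path.
Every element of {Dosage, Hospital} is needed (dropping Dosage leaves P1 open; dropping Hospital leaves P2 open), so no proper subset is valid.
Among all size-2 subsets of the eligible variables, only {Dosage, Hospital} blocks every backdoor path, so it is the unique smallest valid adjustment set.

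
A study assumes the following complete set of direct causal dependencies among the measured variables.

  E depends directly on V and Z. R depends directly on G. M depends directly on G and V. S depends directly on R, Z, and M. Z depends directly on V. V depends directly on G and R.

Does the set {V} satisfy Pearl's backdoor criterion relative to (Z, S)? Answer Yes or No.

Yes

Backdoor paths from Z to S (paths whose first edge points into Z):
  P1: Z <- V <- G -> R -> S
  P2: Z <- V <- G -> M -> S
  P3: Z <- V <- R <- G -> M -> S
  P4: Z <- V <- R -> S
  P5: Z <- V -> M <- G -> R -> S
  P6: Z <- V -> M -> S
Condition 1 (no descendant of Z in the set): holds — descendants of Z are {E, S}; none are in {V}.
Condition 2 (every backdoor path blocked by {V}):
  P1: blocked at chain node V ∈ conditioning set.
  P2: blocked at chain node V ∈ conditioning set.
  P3: blocked at chain node V ∈ conditioning set.
  P4: blocked at chain node V ∈ conditioning set.
  P5: blocked at fork node V ∈ conditioning set.
  P6: blocked at fork node V ∈ conditioning set.
{V} satisfies the backdoor criterion.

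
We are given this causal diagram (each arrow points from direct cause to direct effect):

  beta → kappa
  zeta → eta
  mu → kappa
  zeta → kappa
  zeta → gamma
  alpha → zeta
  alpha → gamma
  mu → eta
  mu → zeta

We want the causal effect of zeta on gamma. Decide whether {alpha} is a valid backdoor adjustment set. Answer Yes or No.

Backdoor paths from zeta to gamma (paths whose first edge points into zeta):
  P1: zeta <- alpha -> gamma
Condition 1 (no descendant of zeta in the set): holds — descendants of zeta are {eta, gamma, kappa}; none are in {alpha}.
Condition 2 (every backdoor path blocked by {alpha}):
  P1: blocked at fork node alpha ∈ conditioning set.
{alpha} satisfies the backdoor criterion.

Yes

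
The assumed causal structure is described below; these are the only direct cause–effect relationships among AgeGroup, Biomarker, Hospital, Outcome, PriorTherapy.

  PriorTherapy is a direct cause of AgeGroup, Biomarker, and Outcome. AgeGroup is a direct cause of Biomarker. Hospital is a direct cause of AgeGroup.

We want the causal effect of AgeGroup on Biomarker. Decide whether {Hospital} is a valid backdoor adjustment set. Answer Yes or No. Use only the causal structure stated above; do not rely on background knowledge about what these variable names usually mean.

Backdoor paths from AgeGroup to Biomarker (paths whose first edge points into AgeGroup):
  P1: AgeGroup <- PriorTherapy -> Biomarker
Condition 1 (no descendant of AgeGroup in the set): holds — descendants of AgeGroup are {Biomarker}; none are in {Hospital}.
Condition 2 (every backdoor path blocked by {Hospital}):
  P1: open — no interior node is in the conditioning set.
{Hospital} does not satisfy the backdoor criterion.

No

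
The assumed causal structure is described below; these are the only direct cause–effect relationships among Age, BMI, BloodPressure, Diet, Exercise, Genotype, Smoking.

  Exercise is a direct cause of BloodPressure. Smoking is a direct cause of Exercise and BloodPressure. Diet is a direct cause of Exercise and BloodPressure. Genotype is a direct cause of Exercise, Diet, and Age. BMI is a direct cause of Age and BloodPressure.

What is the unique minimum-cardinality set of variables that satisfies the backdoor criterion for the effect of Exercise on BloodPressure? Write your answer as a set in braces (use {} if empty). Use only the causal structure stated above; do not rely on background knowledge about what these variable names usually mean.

{Diet, Smoking}

Variables eligible for adjustment (non-descendants of Exercise, excluding Exercise and BloodPressure): {Age, BMI, Diet, Genotype, Smoking}.
Backdoor paths from Exercise to BloodPressure:
  P1: Exercise <- Smoking -> BloodPressure
  P2: Exercise <- Genotype -> Diet -> BloodPressure
  P3: Exercise <- Genotype -> Age <- BMI -> BloodPressure
  P4: Exercise <- Diet <- Genotype -> Age <- BMI -> BloodPressure
  P5: Exercise <- Diet -> BloodPressure
The empty set is not sufficient: P1 (Exercise <- Smoking -> BloodPressure) has no collider blocking it and no conditioned non-collider, so it is open.
Try {Diet, Smoking}:
  P1: blocked at fork node Smoking ∈ conditioning set.
  P2: blocked at chain node Diet ∈ conditioning set.
  P3: blocked at collider Age (neither it nor any descendant is in the conditioning set).
  P4: blocked at chain node Diet ∈ conditioning set.
  P5: blocked at fork node Diet ∈ conditioning set.
{Diet, Smoking} contains no descendant of Exercise and blocks every backdoor path.
Every element of {Diet, Smoking} is needed (dropping Diet leaves P2 open; dropping Smoking leaves P1 open), so no proper subset is valid.
Among all size-2 subsets of the eligible variables, only {Diet, Smoking} blocks every backdoor path, so it is the unique smallest valid adjustment set.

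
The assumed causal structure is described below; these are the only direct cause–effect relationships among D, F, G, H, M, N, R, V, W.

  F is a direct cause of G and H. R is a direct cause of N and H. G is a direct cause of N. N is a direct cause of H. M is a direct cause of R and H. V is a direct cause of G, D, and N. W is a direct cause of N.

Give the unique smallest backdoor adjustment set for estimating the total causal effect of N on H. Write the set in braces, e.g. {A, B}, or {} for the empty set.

Variables eligible for adjustment (non-descendants of N, excluding N and H): {D, F, G, M, R, V, W}.
Backdoor paths from N to H:
  P1: N <- V -> G <- F -> H
  P2: N <- R <- M -> H
  P3: N <- R -> H
  P4: N <- G <- F -> H
The empty set is not sufficient: P2 (N <- R <- M -> H) has no collider blocking it and no conditioned non-collider, so it is open.
Try {F, R}:
  P1: blocked at collider G (neither it nor any descendant is in the conditioning set).
  P2: blocked at chain node R ∈ conditioning set.
  P3: blocked at fork node R ∈ conditioning set.
  P4: blocked at fork node F ∈ conditioning set.
{F, R} contains no descendant of N and blocks every backdoor path.
Every element of {F, R} is needed (dropping F leaves P4 open; dropping R leaves P2 open), so no proper subset is valid.
Among all size-2 subsets of the eligible variables, only {F, R} blocks every backdoor path, so it is the unique smallest valid adjustment set.

{F, R}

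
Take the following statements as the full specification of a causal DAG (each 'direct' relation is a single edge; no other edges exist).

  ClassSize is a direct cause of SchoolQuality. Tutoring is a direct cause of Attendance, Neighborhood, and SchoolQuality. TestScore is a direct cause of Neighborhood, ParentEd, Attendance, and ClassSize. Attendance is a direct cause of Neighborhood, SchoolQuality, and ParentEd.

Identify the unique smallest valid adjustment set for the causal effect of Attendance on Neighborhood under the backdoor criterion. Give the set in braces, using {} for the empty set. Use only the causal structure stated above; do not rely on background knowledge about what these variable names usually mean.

{TestScore, Tutoring}

Variables eligible for adjustment (non-descendants of Attendance, excluding Attendance and Neighborhood): {ClassSize, TestScore, Tutoring}.
Backdoor paths from Attendance to Neighborhood:
  P1: Attendance <- TestScore -> ClassSize -> SchoolQuality <- Tutoring -> Neighborhood
  P2: Attendance <- TestScore -> Neighborhood
  P3: Attendance <- Tutoring -> SchoolQuality <- ClassSize <- TestScore -> Neighborhood
  P4: Attendance <- Tutoring -> Neighborhood
The empty set is not sufficient: P2 (Attendance <- TestScore -> Neighborhood) has no collider blocking it and no conditioned non-collider, so it is open.
Try {TestScore, Tutoring}:
  P1: blocked at fork node TestScore ∈ conditioning set.
  P2: blocked at fork node TestScore ∈ conditioning set.
  P3: blocked at fork node Tutoring ∈ conditioning set.
  P4: blocked at fork node Tutoring ∈ conditioning set.
{TestScore, Tutoring} contains no descendant of Attendance and blocks every backdoor path.
Every element of {TestScore, Tutoring} is needed (dropping TestScore leaves P2 open; dropping Tutoring leaves P4 open), so no proper subset is valid.
Among all size-2 subsets of the eligible variables, only {TestScore, Tutoring} blocks every backdoor path, so it is the unique smallest valid adjustment set.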